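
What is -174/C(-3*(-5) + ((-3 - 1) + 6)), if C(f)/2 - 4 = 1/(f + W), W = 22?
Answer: -3393/157 ≈ -21.611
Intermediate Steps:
C(f) = 8 + 2/(22 + f) (C(f) = 8 + 2/(f + 22) = 8 + 2/(22 + f))
-174/C(-3*(-5) + ((-3 - 1) + 6)) = -174*(22 + (-3*(-5) + ((-3 - 1) + 6)))/(2*(89 + 4*(-3*(-5) + ((-3 - 1) + 6)))) = -174*(22 + (15 + (-4 + 6)))/(2*(89 + 4*(15 + (-4 + 6)))) = -174*(22 + (15 + 2))/(2*(89 + 4*(15 + 2))) = -174*(22 + 17)/(2*(89 + 4*17)) = -174*39/(2*(89 + 68)) = -174/(2*(1/39)*157) = -174/314/39 = -174*39/314 = -3393/157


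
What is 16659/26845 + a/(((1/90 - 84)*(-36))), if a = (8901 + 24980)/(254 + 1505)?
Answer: 447553167583/713877326890 ≈ 0.62693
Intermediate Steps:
a = 33881/1759 ≈ 19.262
16659/26845 + a/(((1/90 - 84)*(-36))) = 16659/26845 + 33881/(1759*(((1/90 - 84)*(-36)))) = 16659*(1/26845) + 33881/(1759*(((1/90 - 84)*(-36)))) = 16659/26845 + 33881/(1759*((-7559/90*(-36)))) = 16659/26845 + 33881/(1759*(15118/5)) = 16659/26845 + (33881/1759)*(5/15118) = 16659/26845 + 169405/26592562 = 447553167583/713877326890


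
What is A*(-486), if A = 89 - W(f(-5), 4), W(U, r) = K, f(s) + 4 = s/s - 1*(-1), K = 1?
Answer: -42768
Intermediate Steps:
f(s) = -2 (f(s) = -4 + (s/s - 1*(-1)) = -4 + (1 + 1) = -4 + 2 = -2)
W(U, r) = 1
A = 88 (A = 89 - 1*1 = 89 - 1 = 88)
A*(-486) = 88*(-486) = -42768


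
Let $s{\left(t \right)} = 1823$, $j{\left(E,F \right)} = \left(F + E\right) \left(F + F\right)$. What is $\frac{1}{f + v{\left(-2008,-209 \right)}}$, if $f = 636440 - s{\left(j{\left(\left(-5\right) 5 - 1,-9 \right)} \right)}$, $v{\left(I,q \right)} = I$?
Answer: $\frac{1}{632609} \approx 1.5808 \cdot 10^{-6}$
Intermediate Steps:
$j{\left(E,F \right)} = 2 F \left(E + F\right)$ ($j{\left(E,F \right)} = \left(E + F\right) 2 F = 2 F \left(E + F\right)$)
$f = 634617$ ($f = 636440 - 1823 = 634617$)
$\frac{1}{f + v{\left(-2008,-209 \right)}} = \frac{1}{634617 - 2008} = \frac{1}{632609}$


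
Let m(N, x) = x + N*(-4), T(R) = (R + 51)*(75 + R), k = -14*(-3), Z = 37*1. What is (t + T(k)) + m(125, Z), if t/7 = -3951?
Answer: -17239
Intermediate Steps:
Z = 37
t = -27657 (t = 7*(-3951) = -27657)
k = 42
T(R) = (51 + R)*(75 + R)
m(N, x) = x - 4*N
(t + T(k)) + m(125, Z) = (-27657 + (3825 + 42² + 126*42)) + (37 - 4*125) = (-27657 + (3825 + 1764 + 5292)) + (37 - 500) = (-27657 + 10881) - 463 = -16776 - 463 = -17239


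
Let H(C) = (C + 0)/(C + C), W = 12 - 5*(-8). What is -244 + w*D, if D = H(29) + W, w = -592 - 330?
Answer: -48649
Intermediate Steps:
W = 52 (W = 12 + 40 = 52)
H(C) = 1/2 (H(C) = C/((2*C)) = C*(1/(2*C)) = 1/2)
w = -922
D = 105/2 (D = 1/2 + 52 = 105/2 ≈ 52.500)
-244 + w*D = -244 - 922*105/2 = -244 - 48405 = -48649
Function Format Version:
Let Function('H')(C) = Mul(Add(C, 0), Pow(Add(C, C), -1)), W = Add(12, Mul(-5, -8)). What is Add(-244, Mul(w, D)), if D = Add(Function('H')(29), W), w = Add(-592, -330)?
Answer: -48649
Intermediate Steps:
W = 52 (W = Add(12, 40) = 52)
Function('H')(C) = Rational(1, 2) (Function('H')(C) = Mul(C, Pow(Mul(2, C), -1)) = Mul(C, Mul(Rational(1, 2), Pow(C, -1))) = Rational(1, 2))
w = -922
D = Rational(105, 2) (D = Add(Rational(1, 2), 52) = Rational(105, 2) ≈ 52.500)
Add(-244, Mul(w, D)) = Add(-244, Mul(-922, Rational(105, 2))) = Add(-244, -48405) = -48649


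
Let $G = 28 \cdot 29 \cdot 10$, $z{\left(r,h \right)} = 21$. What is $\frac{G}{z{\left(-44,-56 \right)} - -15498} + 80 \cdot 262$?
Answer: $\frac{46469480}{2217} \approx 20961.0$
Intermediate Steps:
$G = 8120$ ($G = 812 \cdot 10 = 8120$)
$\frac{G}{z{\left(-44,-56 \right)} - -15498} + 80 \cdot 262 = \frac{8120}{21 - -15498} + 80 \cdot 262 = \frac{8120}{21 + 15498} + 20960 = \frac{8120}{15519} + 20960 = 8120 \cdot \frac{1}{15519} + 20960 = \frac{1160}{2217} + 20960 = \frac{46469480}{2217}$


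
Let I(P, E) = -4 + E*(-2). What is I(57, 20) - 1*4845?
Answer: -4889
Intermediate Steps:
I(P, E) = -4 - 2*E
I(57, 20) - 1*4845 = (-4 - 2*20) - 1*4845 = (-4 - 40) - 4845 = -44 - 4845 = -4889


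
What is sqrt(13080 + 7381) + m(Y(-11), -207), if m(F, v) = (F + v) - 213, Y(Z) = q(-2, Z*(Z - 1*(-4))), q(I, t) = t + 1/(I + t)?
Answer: -25724/75 + sqrt(20461) ≈ -199.94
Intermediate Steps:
Y(Z) = (1 + Z**2*(4 + Z)**2 - 2*Z*(4 + Z))/(-2 + Z*(4 + Z)) (Y(Z) = (1 + (Z*(Z - 1*(-4)))**2 - 2*Z*(Z - 1*(-4)))/(-2 + Z*(Z - 1*(-4))) = (1 + (Z*(Z + 4))**2 - 2*Z*(Z + 4))/(-2 + Z*(Z + 4)) = (1 + (Z*(4 + Z))**2 - 2*Z*(4 + Z))/(-2 + Z*(4 + Z)) = (1 + Z**2*(4 + Z)**2 - 2*Z*(4 + Z))/(-2 + Z*(4 + Z)))
m(F, v) = -213 + F + v
sqrt(13080 + 7381) + m(Y(-11), -207) = sqrt(13080 + 7381) + (-213 + (1 + (-11)**2*(4 - 11)**2 - 2*(-11)*(4 - 11))/(-2 - 11*(4 - 11)) - 207) = sqrt(20461) + (-213 + (1 + 121*(-7)**2 - 2*(-11)*(-7))/(-2 - 11*(-7)) - 207) = sqrt(20461) + (-213 + (1 + 121*49 - 154)/(-2 + 77) - 207) = sqrt(20461) + (-213 + (1 + 5929 - 154)/75 - 207) = sqrt(20461) + (-213 + (1/75)*5776 - 207) = sqrt(20461) + (-213 + 5776/75 - 207) = sqrt(20461) - 25724/75 = -25724/75 + sqrt(20461)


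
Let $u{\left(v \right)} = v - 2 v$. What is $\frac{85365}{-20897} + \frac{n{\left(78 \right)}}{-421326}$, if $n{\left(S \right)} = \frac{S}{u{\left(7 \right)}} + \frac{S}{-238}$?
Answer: $- \frac{203808774305}{49891880058} \approx -4.085$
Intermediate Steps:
$u{\left(v \right)} = - v$
$n{\left(S \right)} = - \frac{5 S}{34}$ ($n{\left(S \right)} = \frac{S}{\left(-1\right) 7} + \frac{S}{-238} = \frac{S}{-7} + S \left(- \frac{1}{238}\right) = S \left(- \frac{1}{7}\right) - \frac{S}{238} = - \frac{S}{7} - \frac{S}{238} = - \frac{5 S}{34}$)
$\frac{85365}{-20897} + \frac{n{\left(78 \right)}}{-421326} = \frac{85365}{-20897} + \frac{\left(- \frac{5}{34}\right) 78}{-421326} = 85365 \left(- \frac{1}{20897}\right) - - \frac{65}{2387514} = - \frac{85365}{20897} + \frac{65}{2387514} = - \frac{203808774305}{49891880058}$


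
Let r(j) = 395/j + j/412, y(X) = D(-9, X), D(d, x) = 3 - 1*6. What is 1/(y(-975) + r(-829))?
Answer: -341548/1874625 ≈ -0.18220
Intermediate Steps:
D(d, x) = -3 (D(d, x) = 3 - 6 = -3)
y(X) = -3
r(j) = 395/j + j/412 (r(j) = 395/j + j*(1/412) = 395/j + j/412)
1/(y(-975) + r(-829)) = 1/(-3 + (395/(-829) + (1/412)*(-829))) = 1/(-3 + (395*(-1/829) - 829/412)) = 1/(-3 + (-395/829 - 829/412)) = 1/(-3 - 849981/341548) = 1/(-1874625/341548) = -341548/1874625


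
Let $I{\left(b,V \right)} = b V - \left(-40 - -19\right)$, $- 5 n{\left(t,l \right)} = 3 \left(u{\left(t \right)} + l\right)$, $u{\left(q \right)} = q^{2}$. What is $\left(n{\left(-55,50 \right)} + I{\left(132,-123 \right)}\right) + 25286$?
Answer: $7226$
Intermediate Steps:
$n{\left(t,l \right)} = - \frac{3 l}{5} - \frac{3 t^{2}}{5}$ ($n{\left(t,l \right)} = - \frac{3 \left(t^{2} + l\right)}{5} = - \frac{3 \left(l + t^{2}\right)}{5} = - \frac{3 l + 3 t^{2}}{5} = - \frac{3 l}{5} - \frac{3 t^{2}}{5}$)
$I{\left(b,V \right)} = 21 + V b$ ($I{\left(b,V \right)} = V b - \left(-40 + 19\right) = V b - -21 = V b + 21 = 21 + V b$)
$\left(n{\left(-55,50 \right)} + I{\left(132,-123 \right)}\right) + 25286 = \left(\left(\left(- \frac{3}{5}\right) 50 - \frac{3 \left(-55\right)^{2}}{5}\right) + \left(21 - 16236\right)\right) + 25286 = \left(\left(-30 - 1815\right) + \left(21 - 16236\right)\right) + 25286 = \left(\left(-30 - 1815\right) - 16215\right) + 25286 = \left(-1845 - 16215\right) + 25286 = -18060 + 25286 = 7226$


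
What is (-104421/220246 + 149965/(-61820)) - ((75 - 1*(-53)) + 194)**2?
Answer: -141176015533809/1361560772 ≈ -1.0369e+5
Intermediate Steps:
(-104421/220246 + 149965/(-61820)) - ((75 - 1*(-53)) + 194)**2 = (-104421*1/220246 + 149965*(-1/61820)) - ((75 + 53) + 194)**2 = (-104421/220246 - 29993/12364) - (128 + 194)**2 = -3948449761/1361560772 - 1*322**2 = -3948449761/1361560772 - 1*103684 = -3948449761/1361560772 - 103684 = -141176015533809/1361560772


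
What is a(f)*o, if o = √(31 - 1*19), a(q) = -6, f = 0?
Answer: -12*√3 ≈ -20.785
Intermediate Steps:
o = 2*√3 (o = √(31 - 19) = √12 = 2*√3 ≈ 3.4641)
a(f)*o = -12*√3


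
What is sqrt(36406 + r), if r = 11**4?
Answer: sqrt(51047) ≈ 225.94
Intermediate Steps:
r = 14641
sqrt(36406 + r) = sqrt(36406 + 14641) = sqrt(51047)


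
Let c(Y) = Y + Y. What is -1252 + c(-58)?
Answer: -1368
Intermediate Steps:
c(Y) = 2*Y
-1252 + c(-58) = -1252 + 2*(-58) = -1252 - 116 = -1368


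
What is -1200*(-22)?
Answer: 26400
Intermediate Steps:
-1200*(-22) = -48*(-550) = 26400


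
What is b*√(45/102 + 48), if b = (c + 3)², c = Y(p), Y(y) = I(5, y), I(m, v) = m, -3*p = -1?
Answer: 96*√6222/17 ≈ 445.44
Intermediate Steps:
p = ⅓ (p = -⅓*(-1) = ⅓ ≈ 0.33333)
Y(y) = 5
c = 5
b = 64 (b = (5 + 3)² = 8² = 64)
b*√(45/102 + 48) = 64*√(45/102 + 48) = 64*√(45*(1/102) + 48) = 64*√(15/34 + 48) = 64*√(1647/34) = 64*(3*√6222/34) = 96*√6222/17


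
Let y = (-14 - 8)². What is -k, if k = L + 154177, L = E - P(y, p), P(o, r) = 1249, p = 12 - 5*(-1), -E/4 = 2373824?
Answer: 9342368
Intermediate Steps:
E = -9495296 (E = -4*2373824 = -9495296)
p = 17 (p = 12 + 5 = 17)
y = 484 (y = (-22)² = 484)
L = -9496545 (L = -9495296 - 1*1249 = -9495296 - 1249 = -9496545)
k = -9342368 (k = -9496545 + 154177 = -9342368)
-k = -1*(-9342368) = 9342368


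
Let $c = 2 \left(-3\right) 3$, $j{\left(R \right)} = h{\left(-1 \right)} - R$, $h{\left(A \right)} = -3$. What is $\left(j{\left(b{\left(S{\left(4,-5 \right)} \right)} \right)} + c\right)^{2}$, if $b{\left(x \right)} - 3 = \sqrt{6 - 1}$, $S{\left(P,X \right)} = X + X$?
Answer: $\left(24 + \sqrt{5}\right)^{2} \approx 688.33$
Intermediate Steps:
$S{\left(P,X \right)} = 2 X$
$b{\left(x \right)} = 3 + \sqrt{5}$ ($b{\left(x \right)} = 3 + \sqrt{6 - 1} = 3 + \sqrt{5}$)
$j{\left(R \right)} = -3 - R$
$c = -18$ ($c = \left(-6\right) 3 = -18$)
$\left(j{\left(b{\left(S{\left(4,-5 \right)} \right)} \right)} + c\right)^{2} = \left(\left(-3 - \left(3 + \sqrt{5}\right)\right) - 18\right)^{2} = \left(\left(-6 - \sqrt{5}\right) - 18\right)^{2} = \left(-24 - \sqrt{5}\right)^{2}$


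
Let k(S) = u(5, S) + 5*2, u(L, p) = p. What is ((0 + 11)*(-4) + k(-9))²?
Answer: 1849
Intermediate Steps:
k(S) = 10 + S (k(S) = S + 5*2 = S + 10 = 10 + S)
((0 + 11)*(-4) + k(-9))² = ((0 + 11)*(-4) + (10 - 9))² = (11*(-4) + 1)² = (-44 + 1)² = (-43)² = 1849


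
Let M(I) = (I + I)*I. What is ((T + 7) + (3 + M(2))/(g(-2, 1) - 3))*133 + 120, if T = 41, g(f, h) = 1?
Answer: 11545/2 ≈ 5772.5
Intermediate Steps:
M(I) = 2*I² (M(I) = (2*I)*I = 2*I²)
((T + 7) + (3 + M(2))/(g(-2, 1) - 3))*133 + 120 = ((41 + 7) + (3 + 2*2²)/(1 - 3))*133 + 120 = (48 + (3 + 2*4)/(-2))*133 + 120 = (48 + (3 + 8)*(-½))*133 + 120 = (48 + 11*(-½))*133 + 120 = (48 - 11/2)*133 + 120 = (85/2)*133 + 120 = 11305/2 + 120 = 11545/2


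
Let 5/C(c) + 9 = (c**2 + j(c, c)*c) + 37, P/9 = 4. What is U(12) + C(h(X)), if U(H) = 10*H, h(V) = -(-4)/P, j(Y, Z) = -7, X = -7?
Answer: 265125/2206 ≈ 120.18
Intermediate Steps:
P = 36 (P = 9*4 = 36)
h(V) = 1/9 (h(V) = -(-4)/36 = -1*(-1/9) = 1/9)
C(c) = 5/(28 + c**2 - 7*c) (C(c) = 5/(-9 + ((c**2 - 7*c) + 37)) = 5/(-9 + (37 + c**2 - 7*c)) = 5/(28 + c**2 - 7*c))
U(12) + C(h(X)) = 10*12 + 5/(28 + (1/9)**2 - 7*1/9) = 120 + 5/(28 + 1/81 - 7/9) = 120 + 5/(2206/81) = 120 + 5*(81/2206) = 120 + 405/2206 = 265125/2206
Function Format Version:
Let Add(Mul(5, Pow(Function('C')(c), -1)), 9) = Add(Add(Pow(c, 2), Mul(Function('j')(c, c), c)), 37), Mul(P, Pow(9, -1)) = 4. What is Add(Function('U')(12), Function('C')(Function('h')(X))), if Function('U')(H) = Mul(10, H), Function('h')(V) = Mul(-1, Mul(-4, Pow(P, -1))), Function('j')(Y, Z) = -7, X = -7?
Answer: Rational(265125, 2206) ≈ 120.18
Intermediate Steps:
P = 36 (P = Mul(9, 4) = 36)
Function('h')(V) = Rational(1, 9) (Function('h')(V) = Mul(-1, Mul(-4, Pow(36, -1))) = Mul(-1, Mul(-4, Rational(1, 36))) = Mul(-1, Rational(-1, 9)) = Rational(1, 9))
Function('C')(c) = Mul(5, Pow(Add(28, Pow(c, 2), Mul(-7, c)), -1)) (Function('C')(c) = Mul(5, Pow(Add(-9, Add(Add(Pow(c, 2), Mul(-7, c)), 37)), -1)) = Mul(5, Pow(Add(-9, Add(37, Pow(c, 2), Mul(-7, c))), -1)) = Mul(5, Pow(Add(28, Pow(c, 2), Mul(-7, c)), -1)))
Add(Function('U')(12), Function('C')(Function('h')(X))) = Add(Mul(10, 12), Mul(5, Pow(Add(28, Pow(Rational(1, 9), 2), Mul(-7, Rational(1, 9))), -1))) = Add(120, Mul(5, Pow(Add(28, Rational(1, 81), Rational(-7, 9)), -1))) = Add(120, Mul(5, Pow(Rational(2206, 81), -1))) = Add(120, Mul(5, Rational(81, 2206))) = Add(120, Rational(405, 2206)) = Rational(265125, 2206)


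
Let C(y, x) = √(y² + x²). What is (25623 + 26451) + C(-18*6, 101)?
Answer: 52074 + √21865 ≈ 52222.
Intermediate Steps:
C(y, x) = √(x² + y²)
(25623 + 26451) + C(-18*6, 101) = (25623 + 26451) + √(101² + (-18*6)²) = 52074 + √(10201 + (-108)²) = 52074 + √(10201 + 11664) = 52074 + √21865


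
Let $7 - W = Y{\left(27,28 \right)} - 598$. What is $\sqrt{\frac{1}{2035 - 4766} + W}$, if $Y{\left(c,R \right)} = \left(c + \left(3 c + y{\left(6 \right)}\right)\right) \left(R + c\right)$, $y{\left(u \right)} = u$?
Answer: $\frac{2 i \sqrt{10562904449}}{2731} \approx 75.266 i$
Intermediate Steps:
$Y{\left(c,R \right)} = \left(6 + 4 c\right) \left(R + c\right)$ ($Y{\left(c,R \right)} = \left(c + \left(3 c + 6\right)\right) \left(R + c\right) = \left(c + \left(6 + 3 c\right)\right) \left(R + c\right) = \left(6 + 4 c\right) \left(R + c\right)$)
$W = -5665$ ($W = 7 - \left(\left(4 \cdot 27^{2} + 6 \cdot 28 + 6 \cdot 27 + 4 \cdot 28 \cdot 27\right) - 598\right) = 7 - \left(\left(4 \cdot 729 + 168 + 162 + 3024\right) - 598\right) = 7 - \left(\left(2916 + 168 + 162 + 3024\right) - 598\right) = 7 - \left(6270 - 598\right) = 7 - 5672 = -5665$)
$\sqrt{\frac{1}{2035 - 4766} + W} = \sqrt{\frac{1}{2035 - 4766} - 5665} = \sqrt{\frac{1}{-2731} - 5665} = \sqrt{- \frac{1}{2731} - 5665} = \sqrt{- \frac{15471116}{2731}} = \frac{2 i \sqrt{10562904449}}{2731}$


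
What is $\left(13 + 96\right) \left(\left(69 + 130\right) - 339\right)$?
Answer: $-15260$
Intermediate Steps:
$\left(13 + 96\right) \left(\left(69 + 130\right) - 339\right) = 109 \left(199 - 339\right) = 109 \left(-140\right) = -15260$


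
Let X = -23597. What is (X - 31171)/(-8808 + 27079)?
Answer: -54768/18271 ≈ -2.9975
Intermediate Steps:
(X - 31171)/(-8808 + 27079) = (-23597 - 31171)/(-8808 + 27079) = -54768/18271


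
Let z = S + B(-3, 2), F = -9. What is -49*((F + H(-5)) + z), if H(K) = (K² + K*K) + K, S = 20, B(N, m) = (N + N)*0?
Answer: -2744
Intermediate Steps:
B(N, m) = 0 (B(N, m) = (2*N)*0 = 0)
z = 20 (z = 20 + 0 = 20)
H(K) = K + 2*K² (H(K) = (K² + K²) + K = 2*K² + K = K + 2*K²)
-49*((F + H(-5)) + z) = -49*((-9 - 5*(1 + 2*(-5))) + 20) = -49*((-9 - 5*(1 - 10)) + 20) = -49*((-9 - 5*(-9)) + 20) = -49*((-9 + 45) + 20) = -49*(36 + 20) = -49*56 = -2744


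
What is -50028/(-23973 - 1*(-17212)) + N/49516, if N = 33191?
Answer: 2701590799/334777676 ≈ 8.0698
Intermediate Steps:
-50028/(-23973 - 1*(-17212)) + N/49516 = -50028/(-23973 - 1*(-17212)) + 33191/49516 = -50028/(-23973 + 17212) + 33191*(1/49516) = -50028/(-6761) + 33191/49516 = -50028*(-1/6761) + 33191/49516 = 50028/6761 + 33191/49516 = 2701590799/334777676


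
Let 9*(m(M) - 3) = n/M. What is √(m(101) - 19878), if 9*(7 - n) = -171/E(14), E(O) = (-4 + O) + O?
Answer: I*√262757244678/3636 ≈ 140.98*I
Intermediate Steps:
E(O) = -4 + 2*O
n = 187/24 (n = 7 - (-19)/(-4 + 2*14) = 7 - (-19)/(-4 + 28) = 7 - (-19)/24 = 7 - ⅑*(-57/8) = 7 + 19/24 = 187/24 ≈ 7.7917)
m(M) = 3 + 187/(216*M) (m(M) = 3 + (187/(24*M))/9 = 3 + 187/(216*M))
√(m(101) - 19878) = √((3 + (187/216)/101) - 19878) = √((3 + (187/216)*(1/101)) - 19878) = √((3 + 187/21816) - 19878) = √(65635/21816 - 19878) = √(-433592813/21816) = I*√262757244678/3636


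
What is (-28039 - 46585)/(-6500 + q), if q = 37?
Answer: 74624/6463 ≈ 11.546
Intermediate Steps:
(-28039 - 46585)/(-6500 + q) = (-28039 - 46585)/(-6500 + 37) = -74624/(-6463) = -74624*(-1/6463) = 74624/6463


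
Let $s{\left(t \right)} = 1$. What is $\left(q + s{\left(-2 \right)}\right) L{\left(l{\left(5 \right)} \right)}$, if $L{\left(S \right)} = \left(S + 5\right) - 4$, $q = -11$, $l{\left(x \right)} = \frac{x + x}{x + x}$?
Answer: $-20$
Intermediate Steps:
$l{\left(x \right)} = 1$ ($l{\left(x \right)} = \frac{2 x}{2 x} = 2 x \frac{1}{2 x} = 1$)
$L{\left(S \right)} = 1 + S$ ($L{\left(S \right)} = \left(5 + S\right) - 4 = 1 + S$)
$\left(q + s{\left(-2 \right)}\right) L{\left(l{\left(5 \right)} \right)} = \left(-11 + 1\right) \left(1 + 1\right) = \left(-10\right) 2 = -20$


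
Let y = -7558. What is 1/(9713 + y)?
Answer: 1/2155 ≈ 0.00046404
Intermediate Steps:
1/(9713 + y) = 1/(9713 - 7558) = 1/2155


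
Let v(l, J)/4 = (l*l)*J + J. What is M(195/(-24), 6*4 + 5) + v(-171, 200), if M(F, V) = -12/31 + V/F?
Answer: 47138096028/2015 ≈ 2.3394e+7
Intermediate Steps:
v(l, J) = 4*J + 4*J*l² (v(l, J) = 4*((l*l)*J + J) = 4*(l²*J + J) = 4*(J*l² + J) = 4*(J + J*l²) = 4*J + 4*J*l²)
M(F, V) = -12/31 + V/F (M(F, V) = -12*1/31 + V/F = -12/31 + V/F)
M(195/(-24), 6*4 + 5) + v(-171, 200) = (-12/31 + (6*4 + 5)/((195/(-24)))) + 4*200*(1 + (-171)²) = (-12/31 + (24 + 5)/((195*(-1/24)))) + 4*200*(1 + 29241) = (-12/31 + 29/(-65/8)) + 4*200*29242 = (-12/31 + 29*(-8/65)) + 23393600 = (-12/31 - 232/65) + 23393600 = -7972/2015 + 23393600 = 47138096028/2015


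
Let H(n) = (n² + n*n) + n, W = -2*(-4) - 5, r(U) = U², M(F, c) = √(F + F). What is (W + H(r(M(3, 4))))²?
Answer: 6561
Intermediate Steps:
M(F, c) = √2*√F (M(F, c) = √(2*F) = √2*√F)
W = 3 (W = 8 - 5 = 3)
H(n) = n + 2*n² (H(n) = (n² + n²) + n = 2*n² + n = n + 2*n²)
(W + H(r(M(3, 4))))² = (3 + (√2*√3)²*(1 + 2*(√2*√3)²))² = (3 + (√6)²*(1 + 2*(√6)²))² = (3 + 6*(1 + 2*6))² = (3 + 6*(1 + 12))² = (3 + 6*13)² = (3 + 78)² = 81² = 6561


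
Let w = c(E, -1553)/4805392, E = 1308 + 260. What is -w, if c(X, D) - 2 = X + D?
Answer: -17/4805392 ≈ -3.5377e-6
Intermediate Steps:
E = 1568
c(X, D) = 2 + D + X (c(X, D) = 2 + (X + D) = 2 + (D + X) = 2 + D + X)
w = 17/4805392 (w = (2 - 1553 + 1568)/4805392 = 17*(1/4805392) = 17/4805392 ≈ 3.5377e-6)
-w = -1*17/4805392 = -17/4805392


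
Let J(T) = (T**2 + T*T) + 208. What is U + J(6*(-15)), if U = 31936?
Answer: 48344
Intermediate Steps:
J(T) = 208 + 2*T**2 (J(T) = (T**2 + T**2) + 208 = 2*T**2 + 208 = 208 + 2*T**2)
U + J(6*(-15)) = 31936 + (208 + 2*(6*(-15))**2) = 31936 + (208 + 2*(-90)**2) = 31936 + (208 + 2*8100) = 31936 + (208 + 16200) = 31936 + 16408 = 48344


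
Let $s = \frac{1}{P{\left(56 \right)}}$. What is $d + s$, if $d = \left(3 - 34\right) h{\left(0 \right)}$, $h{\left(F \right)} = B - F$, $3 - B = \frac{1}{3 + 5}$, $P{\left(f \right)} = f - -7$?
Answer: $- \frac{44911}{504} \approx -89.109$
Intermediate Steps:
$P{\left(f \right)} = 7 + f$ ($P{\left(f \right)} = f + 7 = 7 + f$)
$B = \frac{23}{8}$ ($B = 3 - \frac{1}{3 + 5} = 3 - \frac{1}{8} = \frac{23}{8} \approx 2.875$)
$h{\left(F \right)} = \frac{23}{8} - F$
$d = - \frac{713}{8}$ ($d = \left(3 - 34\right) \left(\frac{23}{8} - 0\right) = - 31 \left(\frac{23}{8} + 0\right) = \left(-31\right) \frac{23}{8} = - \frac{713}{8} \approx -89.125$)
$s = \frac{1}{63}$ ($s = \frac{1}{7 + 56} = \frac{1}{63} \approx 0.015873$)
$d + s = - \frac{713}{8} + \frac{1}{63} = - \frac{44911}{504}$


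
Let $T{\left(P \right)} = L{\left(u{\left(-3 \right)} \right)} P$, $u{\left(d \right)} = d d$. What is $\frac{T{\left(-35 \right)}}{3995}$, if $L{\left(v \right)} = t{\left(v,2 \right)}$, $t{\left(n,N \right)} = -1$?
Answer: $\frac{7}{799} \approx 0.0087609$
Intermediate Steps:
$u{\left(d \right)} = d^{2}$
$L{\left(v \right)} = -1$
$T{\left(P \right)} = - P$
$\frac{T{\left(-35 \right)}}{3995} = \frac{\left(-1\right) \left(-35\right)}{3995} = 35 \cdot \frac{1}{3995} = \frac{7}{799}$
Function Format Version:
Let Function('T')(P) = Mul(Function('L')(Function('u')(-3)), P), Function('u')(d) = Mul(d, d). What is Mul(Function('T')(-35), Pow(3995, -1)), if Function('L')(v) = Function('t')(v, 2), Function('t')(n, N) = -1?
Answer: Rational(7, 799) ≈ 0.0087609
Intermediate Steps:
Function('u')(d) = Pow(d, 2)
Function('L')(v) = -1
Function('T')(P) = Mul(-1, P)
Mul(Function('T')(-35), Pow(3995, -1)) = Mul(Mul(-1, -35), Pow(3995, -1)) = Mul(35, Rational(1, 3995)) = Rational(7, 799)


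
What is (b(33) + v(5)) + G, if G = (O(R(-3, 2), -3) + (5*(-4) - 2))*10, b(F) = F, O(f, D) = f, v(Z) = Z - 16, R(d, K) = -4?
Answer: -238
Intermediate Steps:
v(Z) = -16 + Z
G = -260 (G = (-4 + (5*(-4) - 2))*10 = (-4 + (-20 - 2))*10 = (-4 - 22)*10 = -26*10 = -260)
(b(33) + v(5)) + G = (33 + (-16 + 5)) - 260 = (33 - 11) - 260 = 22 - 260 = -238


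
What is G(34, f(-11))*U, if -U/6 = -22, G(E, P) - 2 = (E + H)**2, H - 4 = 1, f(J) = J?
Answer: 201036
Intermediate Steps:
H = 5 (H = 4 + 1 = 5)
G(E, P) = 2 + (5 + E)**2 (G(E, P) = 2 + (E + 5)**2 = 2 + (5 + E)**2)
U = 132 (U = -6*(-22) = 132)
G(34, f(-11))*U = (2 + (5 + 34)**2)*132 = (2 + 39**2)*132 = (2 + 1521)*132 = 1523*132 = 201036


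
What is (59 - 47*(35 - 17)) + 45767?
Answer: 44980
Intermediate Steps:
(59 - 47*(35 - 17)) + 45767 = (59 - 47*18) + 45767 = (59 - 846) + 45767 = -787 + 45767 = 44980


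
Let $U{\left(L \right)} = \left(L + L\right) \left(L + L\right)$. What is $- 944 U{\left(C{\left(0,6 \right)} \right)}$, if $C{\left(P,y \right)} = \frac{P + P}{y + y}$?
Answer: $0$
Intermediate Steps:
$C{\left(P,y \right)} = \frac{P}{y}$ ($C{\left(P,y \right)} = \frac{2 P}{2 y} = 2 P \frac{1}{2 y} = \frac{P}{y}$)
$U{\left(L \right)} = 4 L^{2}$ ($U{\left(L \right)} = 2 L 2 L = 4 L^{2}$)
$- 944 U{\left(C{\left(0,6 \right)} \right)} = - 944 \cdot 4 \left(\frac{0}{6}\right)^{2} = - 944 \cdot 4 \left(0 \cdot \frac{1}{6}\right)^{2} = - 944 \cdot 4 \cdot 0^{2} = - 944 \cdot 4 \cdot 0 = \left(-944\right) 0 = 0$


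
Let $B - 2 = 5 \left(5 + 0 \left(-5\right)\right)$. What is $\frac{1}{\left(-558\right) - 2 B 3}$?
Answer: $\frac{1}{90396} \approx 1.1062 \cdot 10^{-5}$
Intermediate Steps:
$B = 27$ ($B = 2 + 5 \left(5 + 0 \left(-5\right)\right) = 2 + 5 \left(5 + 0\right) = 2 + 5 \cdot 5 = 2 + 25 = 27$)
$\frac{1}{\left(-558\right) - 2 B 3} = \frac{1}{\left(-558\right) \left(-2\right) 27 \cdot 3} = \frac{1}{\left(-558\right) \left(\left(-54\right) 3\right)} = \frac{1}{\left(-558\right) \left(-162\right)} = \frac{1}{90396}$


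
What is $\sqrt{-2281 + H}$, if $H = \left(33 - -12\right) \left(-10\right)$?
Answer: $i \sqrt{2731} \approx 52.259 i$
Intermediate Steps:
$H = -450$ ($H = \left(33 + 12\right) \left(-10\right) = 45 \left(-10\right) = -450$)
$\sqrt{-2281 + H} = \sqrt{-2281 - 450} = \sqrt{-2731} = i \sqrt{2731}$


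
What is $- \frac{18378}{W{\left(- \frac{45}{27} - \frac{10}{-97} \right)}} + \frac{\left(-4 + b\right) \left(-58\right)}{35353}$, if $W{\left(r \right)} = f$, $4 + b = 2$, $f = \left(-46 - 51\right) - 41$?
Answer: $\frac{108294243}{813119} \approx 133.18$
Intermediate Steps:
$f = -138$ ($f = -97 - 41 = -138$)
$b = -2$ ($b = -4 + 2 = -2$)
$W{\left(r \right)} = -138$
$- \frac{18378}{W{\left(- \frac{45}{27} - \frac{10}{-97} \right)}} + \frac{\left(-4 + b\right) \left(-58\right)}{35353} = - \frac{18378}{-138} + \frac{\left(-4 - 2\right) \left(-58\right)}{35353} = \left(-18378\right) \left(- \frac{1}{138}\right) + \left(-6\right) \left(-58\right) \frac{1}{35353} = \frac{3063}{23} + 348 \cdot \frac{1}{35353} = \frac{3063}{23} + \frac{348}{35353} = \frac{108294243}{813119}$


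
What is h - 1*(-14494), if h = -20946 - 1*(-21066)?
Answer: 14614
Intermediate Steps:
h = 120 (h = -20946 + 21066 = 120)
h - 1*(-14494) = 120 - 1*(-14494) = 120 + 14494 = 14614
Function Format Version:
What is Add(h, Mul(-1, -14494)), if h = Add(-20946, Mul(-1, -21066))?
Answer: 14614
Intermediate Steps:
h = 120 (h = Add(-20946, 21066) = 120)
Add(h, Mul(-1, -14494)) = Add(120, Mul(-1, -14494)) = Add(120, 14494) = 14614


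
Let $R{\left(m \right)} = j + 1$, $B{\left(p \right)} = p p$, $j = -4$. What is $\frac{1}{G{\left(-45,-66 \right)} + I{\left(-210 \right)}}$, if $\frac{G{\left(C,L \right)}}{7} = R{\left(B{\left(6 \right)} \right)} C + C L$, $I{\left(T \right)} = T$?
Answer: $\frac{1}{21525} \approx 4.6458 \cdot 10^{-5}$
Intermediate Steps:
$B{\left(p \right)} = p^{2}$
$R{\left(m \right)} = -3$ ($R{\left(m \right)} = -4 + 1 = -3$)
$G{\left(C,L \right)} = - 21 C + 7 C L$ ($G{\left(C,L \right)} = 7 \left(- 3 C + C L\right) = - 21 C + 7 C L$)
$\frac{1}{G{\left(-45,-66 \right)} + I{\left(-210 \right)}} = \frac{1}{7 \left(-45\right) \left(-3 - 66\right) - 210} = \frac{1}{7 \left(-45\right) \left(-69\right) - 210} = \frac{1}{21735 - 210} = \frac{1}{21525}$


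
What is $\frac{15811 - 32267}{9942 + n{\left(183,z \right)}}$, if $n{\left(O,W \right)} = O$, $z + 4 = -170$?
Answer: $- \frac{16456}{10125} \approx -1.6253$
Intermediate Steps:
$z = -174$ ($z = -4 - 170 = -174$)
$\frac{15811 - 32267}{9942 + n{\left(183,z \right)}} = \frac{15811 - 32267}{9942 + 183} = \frac{15811 - 32267}{10125} = \left(15811 - 32267\right) \frac{1}{10125} = \left(-16456\right) \frac{1}{10125} = - \frac{16456}{10125}$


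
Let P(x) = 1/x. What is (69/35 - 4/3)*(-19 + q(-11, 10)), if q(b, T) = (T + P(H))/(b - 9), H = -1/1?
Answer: -26063/2100 ≈ -12.411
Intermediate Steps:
H = -1 (H = -1*1 = -1)
q(b, T) = (-1 + T)/(-9 + b) (q(b, T) = (T + 1/(-1))/(b - 9) = (T - 1)/(-9 + b) = (-1 + T)/(-9 + b))
(69/35 - 4/3)*(-19 + q(-11, 10)) = (69/35 - 4/3)*(-19 + (-1 + 10)/(-9 - 11)) = (69*(1/35) - 4*⅓)*(-19 + 9/(-20)) = (69/35 - 4/3)*(-19 - 1/20*9) = 67*(-19 - 9/20)/105 = (67/105)*(-389/20) = -26063/2100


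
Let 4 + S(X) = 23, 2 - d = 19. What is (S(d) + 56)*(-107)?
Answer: -8025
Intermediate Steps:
d = -17 (d = 2 - 1*19 = 2 - 19 = -17)
S(X) = 19 (S(X) = -4 + 23 = 19)
(S(d) + 56)*(-107) = (19 + 56)*(-107) = 75*(-107) = -8025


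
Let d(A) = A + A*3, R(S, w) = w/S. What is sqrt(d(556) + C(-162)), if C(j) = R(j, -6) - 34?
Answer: sqrt(177393)/9 ≈ 46.798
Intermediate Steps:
d(A) = 4*A (d(A) = A + 3*A = 4*A)
C(j) = -34 - 6/j (C(j) = -6/j - 34 = -34 - 6/j)
sqrt(d(556) + C(-162)) = sqrt(4*556 + (-34 - 6/(-162))) = sqrt(2224 + (-34 - 6*(-1/162))) = sqrt(2224 + (-34 + 1/27)) = sqrt(2224 - 917/27) = sqrt(59131/27) = sqrt(177393)/9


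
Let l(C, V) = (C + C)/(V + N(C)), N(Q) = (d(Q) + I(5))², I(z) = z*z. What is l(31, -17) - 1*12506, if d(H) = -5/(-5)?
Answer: -8241392/659 ≈ -12506.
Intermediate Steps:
d(H) = 1 (d(H) = -5*(-⅕) = 1)
I(z) = z²
N(Q) = 676 (N(Q) = (1 + 5²)² = (1 + 25)² = 26² = 676)
l(C, V) = 2*C/(676 + V) (l(C, V) = (C + C)/(V + 676) = (2*C)/(676 + V) = 2*C/(676 + V))
l(31, -17) - 1*12506 = 2*31/(676 - 17) - 1*12506 = 2*31/659 - 12506 = 2*31*(1/659) - 12506 = 62/659 - 12506 = -8241392/659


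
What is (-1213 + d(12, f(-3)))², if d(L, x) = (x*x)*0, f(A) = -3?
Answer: 1471369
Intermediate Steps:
d(L, x) = 0 (d(L, x) = x²*0 = 0)
(-1213 + d(12, f(-3)))² = (-1213 + 0)² = (-1213)² = 1471369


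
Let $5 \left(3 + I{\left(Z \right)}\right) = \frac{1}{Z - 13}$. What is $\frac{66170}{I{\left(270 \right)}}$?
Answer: $- \frac{42514225}{1927} \approx -22062.0$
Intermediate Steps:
$I{\left(Z \right)} = -3 + \frac{1}{5 \left(-13 + Z\right)}$ ($I{\left(Z \right)} = -3 + \frac{1}{5 \left(Z - 13\right)} = -3 + \frac{1}{5 \left(-13 + Z\right)}$)
$\frac{66170}{I{\left(270 \right)}} = \frac{66170}{\frac{1}{5} \frac{1}{-13 + 270} \left(196 - 4050\right)} = \frac{66170}{\frac{1}{5} \cdot \frac{1}{257} \left(196 - 4050\right)} = \frac{66170}{\frac{1}{5} \cdot \frac{1}{257} \left(-3854\right)} = \frac{66170}{- \frac{3854}{1285}} = 66170 \left(- \frac{1285}{3854}\right) = - \frac{42514225}{1927}$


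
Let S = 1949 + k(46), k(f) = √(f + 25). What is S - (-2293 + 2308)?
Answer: 1934 + √71 ≈ 1942.4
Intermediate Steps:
k(f) = √(25 + f)
S = 1949 + √71 (S = 1949 + √(25 + 46) = 1949 + √71 ≈ 1957.4)
S - (-2293 + 2308) = (1949 + √71) - (-2293 + 2308) = (1949 + √71) - 1*15 = (1949 + √71) - 15 = 1934 + √71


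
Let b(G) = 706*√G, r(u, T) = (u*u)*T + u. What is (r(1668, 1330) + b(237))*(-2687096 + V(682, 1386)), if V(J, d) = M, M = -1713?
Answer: -9949560163450692 - 1898299154*√237 ≈ -9.9496e+15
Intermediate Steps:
V(J, d) = -1713
r(u, T) = u + T*u² (r(u, T) = u²*T + u = T*u² + u = u + T*u²)
(r(1668, 1330) + b(237))*(-2687096 + V(682, 1386)) = (1668*(1 + 1330*1668) + 706*√237)*(-2687096 - 1713) = (1668*(1 + 2218440) + 706*√237)*(-2688809) = (1668*2218441 + 706*√237)*(-2688809) = (3700359588 + 706*√237)*(-2688809) = -9949560163450692 - 1898299154*√237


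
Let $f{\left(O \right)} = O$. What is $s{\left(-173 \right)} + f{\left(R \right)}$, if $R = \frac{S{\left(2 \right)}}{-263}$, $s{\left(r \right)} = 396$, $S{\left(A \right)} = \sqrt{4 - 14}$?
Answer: $396 - \frac{i \sqrt{10}}{263} \approx 396.0 - 0.012024 i$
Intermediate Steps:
$S{\left(A \right)} = i \sqrt{10}$ ($S{\left(A \right)} = \sqrt{-10} = i \sqrt{10}$)
$R = - \frac{i \sqrt{10}}{263}$ ($R = \frac{i \sqrt{10}}{-263} = i \sqrt{10} \left(- \frac{1}{263}\right) = - \frac{i \sqrt{10}}{263} \approx - 0.012024 i$)
$s{\left(-173 \right)} + f{\left(R \right)} = 396 - \frac{i \sqrt{10}}{263}$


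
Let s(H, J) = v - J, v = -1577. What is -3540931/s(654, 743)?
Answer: 3540931/2320 ≈ 1526.3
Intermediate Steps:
s(H, J) = -1577 - J
-3540931/s(654, 743) = -3540931/(-1577 - 1*743) = -3540931/(-1577 - 743) = -3540931/(-2320) = -3540931*(-1/2320) = 3540931/2320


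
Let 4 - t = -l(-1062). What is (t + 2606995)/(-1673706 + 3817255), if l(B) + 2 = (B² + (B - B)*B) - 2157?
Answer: 3732684/2143549 ≈ 1.7414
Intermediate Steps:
l(B) = -2159 + B² (l(B) = -2 + ((B² + (B - B)*B) - 2157) = -2 + ((B² + 0*B) - 2157) = -2 + ((B² + 0) - 2157) = -2 + (B² - 2157) = -2 + (-2157 + B²) = -2159 + B²)
t = 1125689 (t = 4 - (-1)*(-2159 + (-1062)²) = 4 - (-1)*(-2159 + 1127844) = 4 - (-1)*1125685 = 4 - 1*(-1125685) = 4 + 1125685 = 1125689)
(t + 2606995)/(-1673706 + 3817255) = (1125689 + 2606995)/(-1673706 + 3817255) = 3732684/2143549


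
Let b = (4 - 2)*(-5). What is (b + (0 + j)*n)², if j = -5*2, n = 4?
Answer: 2500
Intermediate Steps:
j = -10
b = -10 (b = 2*(-5) = -10)
(b + (0 + j)*n)² = (-10 + (0 - 10)*4)² = (-10 - 10*4)² = (-10 - 40)² = (-50)² = 2500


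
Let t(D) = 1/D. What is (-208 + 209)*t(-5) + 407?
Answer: 2034/5 ≈ 406.80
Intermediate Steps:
(-208 + 209)*t(-5) + 407 = (-208 + 209)/(-5) + 407 = 1*(-1/5) + 407 = -1/5 + 407 = 2034/5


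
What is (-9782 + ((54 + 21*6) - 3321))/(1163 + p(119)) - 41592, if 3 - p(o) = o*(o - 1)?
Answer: -535525669/12876 ≈ -41591.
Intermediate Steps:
p(o) = 3 - o*(-1 + o) (p(o) = 3 - o*(o - 1) = 3 - o*(-1 + o))
(-9782 + ((54 + 21*6) - 3321))/(1163 + p(119)) - 41592 = (-9782 + ((54 + 21*6) - 3321))/(1163 + (3 + 119 - 1*119²)) - 41592 = (-9782 + ((54 + 126) - 3321))/(1163 + (3 + 119 - 1*14161)) - 41592 = (-9782 + (180 - 3321))/(1163 + (3 + 119 - 14161)) - 41592 = (-9782 - 3141)/(1163 - 14039) - 41592 = -12923/(-12876) - 41592 = -12923*(-1/12876) - 41592 = 12923/12876 - 41592 = -535525669/12876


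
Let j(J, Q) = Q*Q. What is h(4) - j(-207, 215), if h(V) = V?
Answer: -46221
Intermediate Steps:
j(J, Q) = Q²
h(4) - j(-207, 215) = 4 - 1*215² = 4 - 1*46225 = 4 - 46225 = -46221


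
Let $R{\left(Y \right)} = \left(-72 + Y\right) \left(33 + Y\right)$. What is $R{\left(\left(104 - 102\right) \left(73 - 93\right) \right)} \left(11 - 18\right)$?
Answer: $-5488$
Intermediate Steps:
$R{\left(\left(104 - 102\right) \left(73 - 93\right) \right)} \left(11 - 18\right) = \left(-2376 + \left(\left(104 - 102\right) \left(73 - 93\right)\right)^{2} - 39 \left(104 - 102\right) \left(73 - 93\right)\right) \left(11 - 18\right) = \left(-2376 + \left(2 \left(-20\right)\right)^{2} - 39 \cdot 2 \left(-20\right)\right) \left(-7\right) = \left(-2376 + \left(-40\right)^{2} - -1560\right) \left(-7\right) = \left(-2376 + 1600 + 1560\right) \left(-7\right) = 784 \left(-7\right) = -5488$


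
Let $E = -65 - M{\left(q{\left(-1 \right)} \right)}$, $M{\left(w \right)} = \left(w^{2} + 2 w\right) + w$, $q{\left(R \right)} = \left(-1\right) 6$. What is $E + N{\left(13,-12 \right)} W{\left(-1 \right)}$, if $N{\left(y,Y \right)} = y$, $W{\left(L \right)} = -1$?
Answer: $-96$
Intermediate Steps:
$q{\left(R \right)} = -6$
$M{\left(w \right)} = w^{2} + 3 w$
$E = -83$ ($E = -65 - - 6 \left(3 - 6\right) = -65 - \left(-6\right) \left(-3\right) = -65 - 18 = -83$)
$E + N{\left(13,-12 \right)} W{\left(-1 \right)} = -83 + 13 \left(-1\right) = -83 - 13 = -96$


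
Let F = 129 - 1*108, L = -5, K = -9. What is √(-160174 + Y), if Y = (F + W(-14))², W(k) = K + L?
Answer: 5*I*√6405 ≈ 400.16*I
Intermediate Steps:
F = 21 (F = 129 - 108 = 21)
W(k) = -14 (W(k) = -9 - 5 = -14)
Y = 49 (Y = (21 - 14)² = 7² = 49)
√(-160174 + Y) = √(-160174 + 49) = √(-160125) = 5*I*√6405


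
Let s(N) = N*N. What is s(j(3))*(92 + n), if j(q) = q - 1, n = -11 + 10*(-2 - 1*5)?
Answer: 44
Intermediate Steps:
n = -81 (n = -11 + 10*(-2 - 5) = -11 + 10*(-7) = -11 - 70 = -81)
j(q) = -1 + q
s(N) = N²
s(j(3))*(92 + n) = (-1 + 3)²*(92 - 81) = 2²*11 = 4*11 = 44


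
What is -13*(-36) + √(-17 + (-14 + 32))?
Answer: 469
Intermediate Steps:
-13*(-36) + √(-17 + (-14 + 32)) = 468 + √(-17 + 18) = 468 + √1 = 468 + 1 = 469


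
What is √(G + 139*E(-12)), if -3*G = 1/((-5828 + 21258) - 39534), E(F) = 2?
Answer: √363417279486/36156 ≈ 16.673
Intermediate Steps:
G = 1/72312 (G = -1/(3*((-5828 + 21258) - 39534)) = -1/(3*(15430 - 39534)) = -⅓/(-24104) = -⅓*(-1/24104) = 1/72312 ≈ 1.3829e-5)
√(G + 139*E(-12)) = √(1/72312 + 139*2) = √(1/72312 + 278) = √(20102737/72312) = √363417279486/36156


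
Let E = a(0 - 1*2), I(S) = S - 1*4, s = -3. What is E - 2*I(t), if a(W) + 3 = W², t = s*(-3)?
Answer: -9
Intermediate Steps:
t = 9 (t = -3*(-3) = 9)
I(S) = -4 + S (I(S) = S - 4 = -4 + S)
a(W) = -3 + W²
E = 1 (E = -3 + (0 - 1*2)² = -3 + (0 - 2)² = -3 + (-2)² = -3 + 4 = 1)
E - 2*I(t) = 1 - 2*(-4 + 9) = 1 - 2*5 = 1 - 10 = -9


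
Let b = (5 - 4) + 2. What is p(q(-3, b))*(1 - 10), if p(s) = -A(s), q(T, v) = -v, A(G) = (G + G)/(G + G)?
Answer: 9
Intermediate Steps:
b = 3 (b = 1 + 2 = 3)
A(G) = 1 (A(G) = (2*G)/((2*G)) = (2*G)*(1/(2*G)) = 1)
p(s) = -1 (p(s) = -1*1 = -1)
p(q(-3, b))*(1 - 10) = -(1 - 10) = -1*(-9) = 9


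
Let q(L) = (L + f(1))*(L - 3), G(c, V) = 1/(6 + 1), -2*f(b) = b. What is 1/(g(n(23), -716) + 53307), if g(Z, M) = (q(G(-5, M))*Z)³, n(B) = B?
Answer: 117649/7792390243 ≈ 1.5098e-5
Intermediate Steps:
f(b) = -b/2
G(c, V) = ⅐ (G(c, V) = 1/7 = ⅐)
q(L) = (-3 + L)*(-½ + L) (q(L) = (L - ½*1)*(L - 3) = (L - ½)*(-3 + L) = (-½ + L)*(-3 + L) = (-3 + L)*(-½ + L))
g(Z, M) = 125000*Z³/117649 (g(Z, M) = ((3/2 + (⅐)² - 7/2*⅐)*Z)³ = ((3/2 + 1/49 - ½)*Z)³ = (50*Z/49)³ = 125000*Z³/117649)
1/(g(n(23), -716) + 53307) = 1/((125000/117649)*23³ + 53307) = 1/((125000/117649)*12167 + 53307) = 1/(1520875000/117649 + 53307) = 1/(7792390243/117649) = 117649/7792390243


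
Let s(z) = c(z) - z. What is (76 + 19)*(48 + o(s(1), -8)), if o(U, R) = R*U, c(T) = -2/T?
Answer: 6840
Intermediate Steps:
s(z) = -z - 2/z (s(z) = -2/z - z = -z - 2/z)
(76 + 19)*(48 + o(s(1), -8)) = (76 + 19)*(48 - 8*(-1*1 - 2/1)) = 95*(48 - 8*(-1 - 2*1)) = 95*(48 - 8*(-1 - 2)) = 95*(48 - 8*(-3)) = 95*(48 + 24) = 95*72 = 6840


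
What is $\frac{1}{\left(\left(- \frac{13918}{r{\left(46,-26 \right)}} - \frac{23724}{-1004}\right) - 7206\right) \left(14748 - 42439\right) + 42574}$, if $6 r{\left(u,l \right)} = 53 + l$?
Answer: $\frac{2259}{642854433067} \approx 3.514 \cdot 10^{-9}$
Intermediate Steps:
$r{\left(u,l \right)} = \frac{53}{6} + \frac{l}{6}$ ($r{\left(u,l \right)} = \frac{53 + l}{6} = \frac{53}{6} + \frac{l}{6}$)
$\frac{1}{\left(\left(- \frac{13918}{r{\left(46,-26 \right)}} - \frac{23724}{-1004}\right) - 7206\right) \left(14748 - 42439\right) + 42574} = \frac{1}{\left(\left(- \frac{13918}{\frac{53}{6} + \frac{1}{6} \left(-26\right)} - \frac{23724}{-1004}\right) - 7206\right) \left(14748 - 42439\right) + 42574} = \frac{1}{\left(\left(- \frac{13918}{\frac{53}{6} - \frac{13}{3}} - - \frac{5931}{251}\right) - 7206\right) \left(-27691\right) + 42574} = \frac{1}{\left(\left(- \frac{13918}{\frac{9}{2}} + \frac{5931}{251}\right) - 7206\right) \left(-27691\right) + 42574} = \frac{1}{\left(\left(\left(-13918\right) \frac{2}{9} + \frac{5931}{251}\right) - 7206\right) \left(-27691\right) + 42574} = \frac{1}{\left(\left(- \frac{27836}{9} + \frac{5931}{251}\right) - 7206\right) \left(-27691\right) + 42574} = \frac{1}{\left(- \frac{6933457}{2259} - 7206\right) \left(-27691\right) + 42574} = \frac{1}{\left(- \frac{23211811}{2259}\right) \left(-27691\right) + 42574} = \frac{1}{\frac{642758258401}{2259} + 42574} = \frac{1}{\frac{642854433067}{2259}} = \frac{2259}{642854433067}$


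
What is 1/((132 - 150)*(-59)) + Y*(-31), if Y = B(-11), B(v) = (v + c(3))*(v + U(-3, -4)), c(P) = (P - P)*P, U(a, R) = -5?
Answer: -5794271/1062 ≈ -5456.0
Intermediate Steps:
c(P) = 0 (c(P) = 0*P = 0)
B(v) = v*(-5 + v) (B(v) = (v + 0)*(v - 5) = v*(-5 + v))
Y = 176 (Y = -11*(-5 - 11) = -11*(-16) = 176)
1/((132 - 150)*(-59)) + Y*(-31) = 1/((132 - 150)*(-59)) + 176*(-31) = -1/59/(-18) - 5456 = -1/18*(-1/59) - 5456 = 1/1062 - 5456 = -5794271/1062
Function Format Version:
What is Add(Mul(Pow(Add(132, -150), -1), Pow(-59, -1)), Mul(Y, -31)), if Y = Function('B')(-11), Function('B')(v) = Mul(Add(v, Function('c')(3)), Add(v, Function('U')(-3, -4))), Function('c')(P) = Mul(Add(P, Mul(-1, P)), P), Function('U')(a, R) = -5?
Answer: Rational(-5794271, 1062) ≈ -5456.0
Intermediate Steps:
Function('c')(P) = 0 (Function('c')(P) = Mul(0, P) = 0)
Function('B')(v) = Mul(v, Add(-5, v)) (Function('B')(v) = Mul(Add(v, 0), Add(v, -5)) = Mul(v, Add(-5, v)))
Y = 176 (Y = Mul(-11, Add(-5, -11)) = Mul(-11, -16) = 176)
Add(Mul(Pow(Add(132, -150), -1), Pow(-59, -1)), Mul(Y, -31)) = Add(Mul(Pow(Add(132, -150), -1), Pow(-59, -1)), Mul(176, -31)) = Add(Mul(Pow(-18, -1), Rational(-1, 59)), -5456) = Add(Mul(Rational(-1, 18), Rational(-1, 59)), -5456) = Add(Rational(1, 1062), -5456) = Rational(-5794271, 1062)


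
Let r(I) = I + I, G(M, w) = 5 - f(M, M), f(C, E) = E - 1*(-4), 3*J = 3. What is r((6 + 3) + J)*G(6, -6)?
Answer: -100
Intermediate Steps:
J = 1 (J = (1/3)*3 = 1)
f(C, E) = 4 + E (f(C, E) = E + 4 = 4 + E)
G(M, w) = 1 - M (G(M, w) = 5 - (4 + M) = 5 + (-4 - M) = 1 - M)
r(I) = 2*I
r((6 + 3) + J)*G(6, -6) = (2*((6 + 3) + 1))*(1 - 1*6) = (2*(9 + 1))*(1 - 6) = (2*10)*(-5) = 20*(-5) = -100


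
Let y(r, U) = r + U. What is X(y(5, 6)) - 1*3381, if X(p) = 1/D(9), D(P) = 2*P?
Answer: -60857/18 ≈ -3380.9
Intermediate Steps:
y(r, U) = U + r
X(p) = 1/18 (X(p) = 1/(2*9) = 1/18)
X(y(5, 6)) - 1*3381 = 1/18 - 1*3381 = 1/18 - 3381 = -60857/18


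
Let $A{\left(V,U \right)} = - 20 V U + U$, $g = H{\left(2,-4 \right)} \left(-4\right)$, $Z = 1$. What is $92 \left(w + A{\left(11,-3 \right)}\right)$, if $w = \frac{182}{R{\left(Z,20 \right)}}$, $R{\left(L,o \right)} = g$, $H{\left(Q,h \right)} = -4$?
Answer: $\frac{122981}{2} \approx 61491.0$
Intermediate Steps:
$g = 16$ ($g = \left(-4\right) \left(-4\right) = 16$)
$R{\left(L,o \right)} = 16$
$A{\left(V,U \right)} = U - 20 U V$ ($A{\left(V,U \right)} = - 20 U V + U = U - 20 U V$)
$w = \frac{91}{8}$ ($w = \frac{182}{16} = 182 \cdot \frac{1}{16} = \frac{91}{8} \approx 11.375$)
$92 \left(w + A{\left(11,-3 \right)}\right) = 92 \left(\frac{91}{8} - 3 \left(1 - 220\right)\right) = 92 \left(\frac{91}{8} - -657\right) = 92 \left(\frac{91}{8} + 657\right) = 92 \cdot \frac{5347}{8} = \frac{122981}{2}$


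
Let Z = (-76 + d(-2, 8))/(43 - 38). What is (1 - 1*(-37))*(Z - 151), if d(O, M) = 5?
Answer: -31388/5 ≈ -6277.6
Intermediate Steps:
Z = -71/5 (Z = (-76 + 5)/(43 - 38) = -71/5 ≈ -14.200)
(1 - 1*(-37))*(Z - 151) = (1 - 1*(-37))*(-71/5 - 151) = (1 + 37)*(-826/5) = 38*(-826/5) = -31388/5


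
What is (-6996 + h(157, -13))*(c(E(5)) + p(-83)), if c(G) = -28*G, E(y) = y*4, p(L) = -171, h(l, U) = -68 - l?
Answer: 5278551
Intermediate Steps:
E(y) = 4*y
(-6996 + h(157, -13))*(c(E(5)) + p(-83)) = (-6996 + (-68 - 1*157))*(-112*5 - 171) = (-6996 + (-68 - 157))*(-28*20 - 171) = (-6996 - 225)*(-560 - 171) = -7221*(-731) = 5278551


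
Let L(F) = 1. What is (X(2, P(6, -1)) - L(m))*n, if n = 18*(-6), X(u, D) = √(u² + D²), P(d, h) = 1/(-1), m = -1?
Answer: 108 - 108*√5 ≈ -133.50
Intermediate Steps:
P(d, h) = -1
X(u, D) = √(D² + u²)
n = -108
(X(2, P(6, -1)) - L(m))*n = (√((-1)² + 2²) - 1*1)*(-108) = (√(1 + 4) - 1)*(-108) = (√5 - 1)*(-108) = (-1 + √5)*(-108) = 108 - 108*√5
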